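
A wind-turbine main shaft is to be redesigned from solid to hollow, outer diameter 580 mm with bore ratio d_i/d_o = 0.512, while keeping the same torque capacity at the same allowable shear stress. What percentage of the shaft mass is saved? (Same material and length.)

22.6 %

Equal τ_max and T ⇒ the solid shaft needs d_s³ = d_o³(1−k⁴), so d_s = 580·(1−0.512⁴)^(1/3) = 566.4 mm.
Area ratio A_h/A_s = d_o²(1−k²)/d_s² = (1−k²)/(1−k⁴)^(2/3) = 0.7737.
Mass saving = 1 − 0.7737 = 22.6 %.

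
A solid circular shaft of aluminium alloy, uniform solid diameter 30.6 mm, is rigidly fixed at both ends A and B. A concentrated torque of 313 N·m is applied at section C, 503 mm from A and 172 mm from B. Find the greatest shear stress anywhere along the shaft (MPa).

41.5 MPa

With uniform GJ and both ends fixed, compatibility θ_AC = θ_CB gives T_A·a = T_B·b, together with T_A + T_B = T₀.
T_A = T₀·b/(a+b) = 313.0·172/675.0 = 79.76 N·m; T_B = 233.2 N·m.
τ in each portion: τ_AC = 1.42×10^7 Pa, τ_CB = 4.15×10^7 Pa; maximum is in CB.
τ_max = T_CB·r/J = 233.2·0.0153/8.61×10^-8 = 4.146×10^7 Pa.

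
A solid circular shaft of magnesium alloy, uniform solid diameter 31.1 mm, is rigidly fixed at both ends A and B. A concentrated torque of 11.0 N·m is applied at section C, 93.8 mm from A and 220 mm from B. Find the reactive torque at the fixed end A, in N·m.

7.71 N·m

With uniform GJ and both ends fixed, compatibility θ_AC = θ_CB gives T_A·a = T_B·b, together with T_A + T_B = T₀.
T_A = T₀·b/(a+b) = 11.00·220/313.8 = 7.712 N·m; T_B = 3.288 N·m.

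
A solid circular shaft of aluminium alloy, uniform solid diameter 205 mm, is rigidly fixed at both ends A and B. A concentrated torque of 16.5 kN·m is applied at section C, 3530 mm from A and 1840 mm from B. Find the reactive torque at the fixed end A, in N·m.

With uniform GJ and both ends fixed, compatibility θ_AC = θ_CB gives T_A·a = T_B·b, together with T_A + T_B = T₀.
T_A = T₀·b/(a+b) = 16500·1840/5370 = 5654 N·m; T_B = 10850 N·m.

5650 N·m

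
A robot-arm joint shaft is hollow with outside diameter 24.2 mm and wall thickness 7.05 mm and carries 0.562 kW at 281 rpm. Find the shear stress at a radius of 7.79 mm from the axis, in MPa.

ω = 2π·281/60 = 29.43 rad/s, so T = P/ω = 0.562×10³ / 29.43 = 19.10 N·m.
J = π(d_o⁴ − d_i⁴)/32 = π(0.0242⁴ − 0.0101⁴)/32 = 3.265×10^-8 m⁴.
Shear stress varies linearly with radius: τ = T·r/J = 19.10 × 0.00779 / 3.265×10^-8 = 4.557×10^6 Pa.

4.56 MPa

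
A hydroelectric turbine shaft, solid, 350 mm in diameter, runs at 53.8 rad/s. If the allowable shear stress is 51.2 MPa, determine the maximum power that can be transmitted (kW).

J = πd⁴/32 = π(0.350)⁴/32 = 1.473×10^-3 m⁴.
T_max = τ_allow·J/r = 5.12×10^7 × 1.473×10^-3 / 0.175 = 431000 N·m.
ω = 53.8 rad/s, so P_max = T_max·ω = 2.319×10^7 W.

23200 kW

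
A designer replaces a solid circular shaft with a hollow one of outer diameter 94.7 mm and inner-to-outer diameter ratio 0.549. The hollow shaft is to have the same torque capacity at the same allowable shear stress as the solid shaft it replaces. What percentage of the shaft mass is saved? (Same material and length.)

25.6 %

Equal τ_max and T ⇒ the solid shaft needs d_s³ = d_o³(1−k⁴), so d_s = 94.7·(1−0.549⁴)^(1/3) = 91.74 mm.
Area ratio A_h/A_s = d_o²(1−k²)/d_s² = (1−k²)/(1−k⁴)^(2/3) = 0.7444.
Mass saving = 1 − 0.7444 = 25.6 %.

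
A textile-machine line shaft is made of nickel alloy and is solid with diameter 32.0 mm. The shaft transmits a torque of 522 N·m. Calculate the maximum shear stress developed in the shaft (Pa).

J = πd⁴/32 = π(0.0320)⁴/32 = 1.029×10^-7 m⁴.
τ_max = T·r/J = 522.0 × 0.0160 / 1.029×10^-7 = 8.113×10^7 Pa.

8.11e7 Pa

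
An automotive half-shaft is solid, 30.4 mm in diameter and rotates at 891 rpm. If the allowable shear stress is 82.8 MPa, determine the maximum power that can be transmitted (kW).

42.6 kW

J = πd⁴/32 = π(0.0304)⁴/32 = 8.385×10^-8 m⁴.
T_max = τ_allow·J/r = 8.28×10^7 × 8.385×10^-8 / 0.0152 = 456.8 N·m.
ω = 2π·891/60 = 93.31 rad/s, so P_max = T_max·ω = 4.262×10^4 W.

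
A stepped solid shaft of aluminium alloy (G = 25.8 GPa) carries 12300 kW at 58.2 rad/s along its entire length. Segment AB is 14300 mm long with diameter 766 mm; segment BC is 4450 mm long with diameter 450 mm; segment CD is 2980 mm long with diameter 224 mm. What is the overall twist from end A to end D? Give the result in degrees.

ω = 58.2 rad/s, so T = P/ω = 12300×10³ / 58.20 = 211300 N·m.
J_AB = π(0.766)⁴/32 = 0.0338 m⁴; J_BC = π(0.450)⁴/32 = 4.03×10^-3 m⁴; J_CD = π(0.224)⁴/32 = 2.47×10^-4 m⁴.
θ = (T/G)·Σ L_i/J_i = (211300/25.8×10⁹)·(14.3/0.0338 + 4.45/4.03×10^-3 + 2.98/2.47×10^-4) = 0.1113 rad.

6.38°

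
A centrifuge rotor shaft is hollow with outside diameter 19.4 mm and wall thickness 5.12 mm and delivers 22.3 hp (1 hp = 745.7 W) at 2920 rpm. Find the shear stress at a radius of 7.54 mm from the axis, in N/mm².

ω = 2π·2920/60 = 305.8 rad/s, so T = P/ω = 22.3×745.7 / 305.8 = 54.38 N·m.
J = π(d_o⁴ − d_i⁴)/32 = π(0.0194⁴ − 0.00916⁴)/32 = 1.321×10^-8 m⁴.
Shear stress varies linearly with radius: τ = T·r/J = 54.38 × 0.00754 / 1.321×10^-8 = 3.103×10^7 Pa.

31.0 N/mm²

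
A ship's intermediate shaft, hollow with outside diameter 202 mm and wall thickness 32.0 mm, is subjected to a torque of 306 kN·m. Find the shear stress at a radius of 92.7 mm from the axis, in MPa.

222 MPa

J = π(d_o⁴ − d_i⁴)/32 = π(0.202⁴ − 0.138⁴)/32 = 1.279×10^-4 m⁴.
Shear stress varies linearly with radius: τ = T·r/J = 306000 × 0.0927 / 1.279×10^-4 = 2.219×10^8 Pa.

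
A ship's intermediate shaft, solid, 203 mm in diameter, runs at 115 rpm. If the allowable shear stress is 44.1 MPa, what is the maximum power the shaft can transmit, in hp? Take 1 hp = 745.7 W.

J = πd⁴/32 = π(0.203)⁴/32 = 1.667×10^-4 m⁴.
T_max = τ_allow·J/r = 4.41×10^7 × 1.667×10^-4 / 0.102 = 72440 N·m.
ω = 2π·115/60 = 12.04 rad/s, so P_max = T_max·ω = 8.723×10^5 W.

1170 hp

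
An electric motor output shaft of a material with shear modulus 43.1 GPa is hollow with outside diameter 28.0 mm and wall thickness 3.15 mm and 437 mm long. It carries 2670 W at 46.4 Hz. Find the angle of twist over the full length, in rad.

ω = 2π·46.4 = 291.5 rad/s, so T = P/ω = 2670 / 291.5 = 9.158 N·m.
J = π(d_o⁴ − d_i⁴)/32 = π(0.0280⁴ − 0.0217⁴)/32 = 3.857×10^-8 m⁴.
θ = T·L/(G·J) = 9.158 × 0.437 / (43.1×10⁹ × 3.857×10^-8) = 2.407×10^-3 rad.

0.00241 rad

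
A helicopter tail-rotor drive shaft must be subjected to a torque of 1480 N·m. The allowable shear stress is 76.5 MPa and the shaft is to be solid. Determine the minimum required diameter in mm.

46.2 mm

For a solid shaft τ_max = 16T/(πd³), so d = (16T/(π τ_allow))^(1/3) = (16·1480/(π·7.65×10^7))^(1/3) = 0.04619 m.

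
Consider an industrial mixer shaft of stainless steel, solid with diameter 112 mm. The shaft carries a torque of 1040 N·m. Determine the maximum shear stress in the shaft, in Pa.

J = πd⁴/32 = π(0.112)⁴/32 = 1.545×10^-5 m⁴.
τ_max = T·r/J = 1040 × 0.0560 / 1.545×10^-5 = 3.770×10^6 Pa.

3.77e6 Pa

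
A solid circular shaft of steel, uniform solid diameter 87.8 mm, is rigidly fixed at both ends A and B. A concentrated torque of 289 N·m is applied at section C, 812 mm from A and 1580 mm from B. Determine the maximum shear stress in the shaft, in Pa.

1.44e6 Pa

With uniform GJ and both ends fixed, compatibility θ_AC = θ_CB gives T_A·a = T_B·b, together with T_A + T_B = T₀.
T_A = T₀·b/(a+b) = 289.0·1580/2392 = 190.9 N·m; T_B = 98.11 N·m.
τ in each portion: τ_AC = 1.44×10^6 Pa, τ_CB = 7.38×10^5 Pa; maximum is in AC.
τ_max = T_AC·r/J = 190.9·0.0439/5.83×10^-6 = 1.436×10^6 Pa.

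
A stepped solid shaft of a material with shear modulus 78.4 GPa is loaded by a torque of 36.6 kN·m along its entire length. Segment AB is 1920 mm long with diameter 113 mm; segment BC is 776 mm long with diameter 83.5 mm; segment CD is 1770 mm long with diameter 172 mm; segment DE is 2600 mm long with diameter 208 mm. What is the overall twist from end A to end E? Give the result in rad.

J_AB = π(0.113)⁴/32 = 1.60×10^-5 m⁴; J_BC = π(0.0835)⁴/32 = 4.77×10^-6 m⁴; J_CD = π(0.172)⁴/32 = 8.59×10^-5 m⁴; J_DE = π(0.208)⁴/32 = 1.84×10^-4 m⁴.
θ = (T/G)·Σ L_i/J_i = (36600/78.4×10⁹)·(1.92/1.60×10^-5 + 0.776/4.77×10^-6 + 1.77/8.59×10^-5 + 2.60/1.84×10^-4) = 0.1481 rad.

0.148 rad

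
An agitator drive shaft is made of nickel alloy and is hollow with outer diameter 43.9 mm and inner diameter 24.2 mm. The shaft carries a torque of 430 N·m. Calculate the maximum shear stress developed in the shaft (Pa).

2.85e7 Pa

J = π(d_o⁴ − d_i⁴)/32 = π(0.0439⁴ − 0.0242⁴)/32 = 3.310×10^-7 m⁴.
τ_max = T·r/J = 430.0 × 0.0220 / 3.310×10^-7 = 2.852×10^7 Pa.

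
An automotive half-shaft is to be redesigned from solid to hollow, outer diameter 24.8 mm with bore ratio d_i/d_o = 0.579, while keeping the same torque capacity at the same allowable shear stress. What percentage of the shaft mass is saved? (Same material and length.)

28.0 %

Equal τ_max and T ⇒ the solid shaft needs d_s³ = d_o³(1−k⁴), so d_s = 24.8·(1−0.579⁴)^(1/3) = 23.83 mm.
Area ratio A_h/A_s = d_o²(1−k²)/d_s² = (1−k²)/(1−k⁴)^(2/3) = 0.7197.
Mass saving = 1 − 0.7197 = 28.0 %.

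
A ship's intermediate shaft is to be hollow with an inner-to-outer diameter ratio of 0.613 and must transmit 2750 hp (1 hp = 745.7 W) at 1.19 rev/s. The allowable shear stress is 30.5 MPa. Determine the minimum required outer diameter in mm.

376 mm

ω = 2π·1.19 = 7.477 rad/s, so T = P/ω = 2750×745.7 / 7.477 = 274300 N·m.
For a hollow shaft with d_i/d_o = 0.613: τ_max = 16T/(π d_o³ (1−k⁴)), so d_o = [16T/(π τ_allow (1−k⁴))]^(1/3) = [16·274300/(π·3.05×10^7·0.8588)]^(1/3) = 0.3764 m.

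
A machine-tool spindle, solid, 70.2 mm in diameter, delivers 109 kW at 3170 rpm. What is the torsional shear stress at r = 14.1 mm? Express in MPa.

1.94 MPa

ω = 2π·3170/60 = 332.0 rad/s, so T = P/ω = 109×10³ / 332.0 = 328.4 N·m.
J = πd⁴/32 = π(0.0702)⁴/32 = 2.384×10^-6 m⁴.
Shear stress varies linearly with radius: τ = T·r/J = 328.4 × 0.0141 / 2.384×10^-6 = 1.942×10^6 Pa.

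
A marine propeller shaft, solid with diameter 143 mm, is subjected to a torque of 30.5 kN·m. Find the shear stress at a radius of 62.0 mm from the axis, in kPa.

J = πd⁴/32 = π(0.143)⁴/32 = 4.105×10^-5 m⁴.
Shear stress varies linearly with radius: τ = T·r/J = 30500 × 0.0620 / 4.105×10^-5 = 4.606×10^7 Pa.

46100 kPa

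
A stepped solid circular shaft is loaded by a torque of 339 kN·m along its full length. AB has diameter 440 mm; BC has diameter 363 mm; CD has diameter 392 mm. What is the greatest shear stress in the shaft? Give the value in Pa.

3.61e7 Pa

Under the same torque, τ_max = 16T/(πd³) is largest where d is smallest — segment BC (d = 363 mm).
τ_max = 16·339000/(π·(0.363)³) = 3.610×10^7 Pa.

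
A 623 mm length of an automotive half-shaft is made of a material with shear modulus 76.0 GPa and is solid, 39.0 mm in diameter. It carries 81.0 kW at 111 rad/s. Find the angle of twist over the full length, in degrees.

ω = 111 rad/s, so T = P/ω = 81.0×10³ / 111.0 = 729.7 N·m.
J = πd⁴/32 = π(0.0390)⁴/32 = 2.271×10^-7 m⁴.
θ = T·L/(G·J) = 729.7 × 0.623 / (76.0×10⁹ × 2.271×10^-7) = 0.02634 rad.

1.51°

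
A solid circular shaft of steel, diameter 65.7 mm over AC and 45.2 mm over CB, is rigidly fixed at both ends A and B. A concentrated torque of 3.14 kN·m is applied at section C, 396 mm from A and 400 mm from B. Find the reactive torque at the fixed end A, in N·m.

Compatibility: T_A·a/J_AC = T_B·b/J_CB with T_A + T_B = T₀.
J_AC = 1.83×10^-6 m⁴, J_CB = 4.10×10^-7 m⁴, so T_A = T₀·(J_AC/a)/((J_AC/a)+(J_CB/b)) = 2570 N·m, T_B = 570.0 N·m.

2570 N·m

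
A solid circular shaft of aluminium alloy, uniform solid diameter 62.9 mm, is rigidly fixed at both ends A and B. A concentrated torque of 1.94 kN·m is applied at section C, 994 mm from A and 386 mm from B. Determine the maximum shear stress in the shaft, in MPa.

28.6 MPa

With uniform GJ and both ends fixed, compatibility θ_AC = θ_CB gives T_A·a = T_B·b, together with T_A + T_B = T₀.
T_A = T₀·b/(a+b) = 1940·386/1380 = 542.6 N·m; T_B = 1397 N·m.
τ in each portion: τ_AC = 1.11×10^7 Pa, τ_CB = 2.86×10^7 Pa; maximum is in CB.
τ_max = T_CB·r/J = 1397·0.0314/1.54×10^-6 = 2.860×10^7 Pa.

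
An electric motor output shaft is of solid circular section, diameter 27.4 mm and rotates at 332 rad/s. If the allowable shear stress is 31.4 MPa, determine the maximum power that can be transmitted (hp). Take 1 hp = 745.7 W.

J = πd⁴/32 = π(0.0274)⁴/32 = 5.534×10^-8 m⁴.
T_max = τ_allow·J/r = 3.14×10^7 × 5.534×10^-8 / 0.0137 = 126.8 N·m.
ω = 332 rad/s, so P_max = T_max·ω = 4.211×10^4 W.

56.5 hp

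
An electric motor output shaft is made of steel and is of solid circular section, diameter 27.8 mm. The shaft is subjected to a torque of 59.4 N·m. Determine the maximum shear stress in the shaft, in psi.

J = πd⁴/32 = π(0.0278)⁴/32 = 5.864×10^-8 m⁴.
τ_max = T·r/J = 59.40 × 0.0139 / 5.864×10^-8 = 1.408×10^7 Pa.

2040 psi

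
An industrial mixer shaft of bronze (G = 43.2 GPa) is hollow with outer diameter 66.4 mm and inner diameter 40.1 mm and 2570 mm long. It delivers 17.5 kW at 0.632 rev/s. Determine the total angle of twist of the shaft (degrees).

9.08°

ω = 2π·0.632 = 3.971 rad/s, so T = P/ω = 17.5×10³ / 3.971 = 4407 N·m.
J = π(d_o⁴ − d_i⁴)/32 = π(0.0664⁴ − 0.0401⁴)/32 = 1.655×10^-6 m⁴.
θ = T·L/(G·J) = 4407 × 2.57 / (43.2×10⁹ × 1.655×10^-6) = 0.1585 rad.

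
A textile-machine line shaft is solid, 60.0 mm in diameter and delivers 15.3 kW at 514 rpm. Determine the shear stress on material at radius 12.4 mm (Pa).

2.77e6 Pa

ω = 2π·514/60 = 53.83 rad/s, so T = P/ω = 15.3×10³ / 53.83 = 284.2 N·m.
J = πd⁴/32 = π(0.0600)⁴/32 = 1.272×10^-6 m⁴.
Shear stress varies linearly with radius: τ = T·r/J = 284.2 × 0.0124 / 1.272×10^-6 = 2.770×10^6 Pa.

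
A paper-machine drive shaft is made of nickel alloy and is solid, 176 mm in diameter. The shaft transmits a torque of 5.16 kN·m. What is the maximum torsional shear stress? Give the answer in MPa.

J = πd⁴/32 = π(0.176)⁴/32 = 9.420×10^-5 m⁴.
τ_max = T·r/J = 5160 × 0.0880 / 9.420×10^-5 = 4.820×10^6 Pa.

4.82 MPa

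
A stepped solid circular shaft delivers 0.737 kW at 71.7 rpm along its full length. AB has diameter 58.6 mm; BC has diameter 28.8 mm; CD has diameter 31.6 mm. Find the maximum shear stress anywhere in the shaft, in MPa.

20.9 MPa

ω = 2π·71.7/60 = 7.508 rad/s, so T = P/ω = 0.737×10³ / 7.508 = 98.16 N·m.
Under the same torque, τ_max = 16T/(πd³) is largest where d is smallest — segment BC (d = 28.8 mm).
τ_max = 16·98.16/(π·(0.0288)³) = 2.093×10^7 Pa.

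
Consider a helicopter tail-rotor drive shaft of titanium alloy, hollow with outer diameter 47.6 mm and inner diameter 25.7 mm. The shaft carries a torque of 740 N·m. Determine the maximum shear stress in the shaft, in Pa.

3.82e7 Pa

J = π(d_o⁴ − d_i⁴)/32 = π(0.0476⁴ − 0.0257⁴)/32 = 4.612×10^-7 m⁴.
τ_max = T·r/J = 740.0 × 0.0238 / 4.612×10^-7 = 3.819×10^7 Pa.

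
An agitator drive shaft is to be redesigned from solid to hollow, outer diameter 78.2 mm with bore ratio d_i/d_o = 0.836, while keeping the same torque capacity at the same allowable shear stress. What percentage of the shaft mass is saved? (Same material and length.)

52.9 %

Equal τ_max and T ⇒ the solid shaft needs d_s³ = d_o³(1−k⁴), so d_s = 78.2·(1−0.836⁴)^(1/3) = 62.54 mm.
Area ratio A_h/A_s = d_o²(1−k²)/d_s² = (1−k²)/(1−k⁴)^(2/3) = 0.4708.
Mass saving = 1 − 0.4708 = 52.9 %.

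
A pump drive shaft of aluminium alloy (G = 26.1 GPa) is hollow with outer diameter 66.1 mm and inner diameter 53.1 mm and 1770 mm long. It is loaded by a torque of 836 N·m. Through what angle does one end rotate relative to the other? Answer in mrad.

J = π(d_o⁴ − d_i⁴)/32 = π(0.0661⁴ − 0.0531⁴)/32 = 1.094×10^-6 m⁴.
θ = T·L/(G·J) = 836.0 × 1.77 / (26.1×10⁹ × 1.094×10^-6) = 0.05184 rad.

51.8 mrad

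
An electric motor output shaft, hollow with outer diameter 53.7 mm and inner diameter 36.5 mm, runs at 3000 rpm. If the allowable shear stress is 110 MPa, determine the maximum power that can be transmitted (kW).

826 kW

J = π(d_o⁴ − d_i⁴)/32 = π(0.0537⁴ − 0.0365⁴)/32 = 6.421×10^-7 m⁴.
T_max = τ_allow·J/r = 1.10×10^8 × 6.421×10^-7 / 0.0269 = 2631 N·m.
ω = 2π·3000/60 = 314.2 rad/s, so P_max = T_max·ω = 8.265×10^5 W.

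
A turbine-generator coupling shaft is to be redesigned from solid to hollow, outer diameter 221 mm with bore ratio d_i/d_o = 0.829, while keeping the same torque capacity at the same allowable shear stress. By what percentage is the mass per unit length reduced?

Equal τ_max and T ⇒ the solid shaft needs d_s³ = d_o³(1−k⁴), so d_s = 221·(1−0.829⁴)^(1/3) = 178.6 mm.
Area ratio A_h/A_s = d_o²(1−k²)/d_s² = (1−k²)/(1−k⁴)^(2/3) = 0.4789.
Mass saving = 1 − 0.4789 = 52.1 %.

52.1 %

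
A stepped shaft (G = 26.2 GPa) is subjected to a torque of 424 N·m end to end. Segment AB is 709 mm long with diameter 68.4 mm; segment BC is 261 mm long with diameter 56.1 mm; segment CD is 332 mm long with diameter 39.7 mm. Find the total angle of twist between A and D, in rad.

J_AB = π(0.0684)⁴/32 = 2.15×10^-6 m⁴; J_BC = π(0.0561)⁴/32 = 9.72×10^-7 m⁴; J_CD = π(0.0397)⁴/32 = 2.44×10^-7 m⁴.
θ = (T/G)·Σ L_i/J_i = (424.0/26.2×10⁹)·(0.709/2.15×10^-6 + 0.261/9.72×10^-7 + 0.332/2.44×10^-7) = 0.03171 rad.

0.0317 rad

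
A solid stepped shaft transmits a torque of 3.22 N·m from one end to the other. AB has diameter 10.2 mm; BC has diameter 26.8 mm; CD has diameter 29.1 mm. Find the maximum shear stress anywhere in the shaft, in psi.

2240 psi

Under the same torque, τ_max = 16T/(πd³) is largest where d is smallest — segment AB (d = 10.2 mm).
τ_max = 16·3.220/(π·(0.0102)³) = 1.545×10^7 Pa.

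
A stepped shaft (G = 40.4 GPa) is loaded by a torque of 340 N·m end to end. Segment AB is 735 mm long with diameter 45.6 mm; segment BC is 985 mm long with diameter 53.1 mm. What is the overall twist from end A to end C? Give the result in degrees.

J_AB = π(0.0456)⁴/32 = 4.24×10^-7 m⁴; J_BC = π(0.0531)⁴/32 = 7.81×10^-7 m⁴.
θ = (T/G)·Σ L_i/J_i = (340.0/40.4×10⁹)·(0.735/4.24×10^-7 + 0.985/7.81×10^-7) = 0.02519 rad.

1.44°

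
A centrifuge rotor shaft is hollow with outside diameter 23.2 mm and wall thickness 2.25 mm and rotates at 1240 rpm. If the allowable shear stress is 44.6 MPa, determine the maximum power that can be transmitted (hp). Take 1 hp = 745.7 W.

11.0 hp

J = π(d_o⁴ − d_i⁴)/32 = π(0.0232⁴ − 0.0187⁴)/32 = 1.644×10^-8 m⁴.
T_max = τ_allow·J/r = 4.46×10^7 × 1.644×10^-8 / 0.0116 = 63.19 N·m.
ω = 2π·1240/60 = 129.9 rad/s, so P_max = T_max·ω = 8206 W.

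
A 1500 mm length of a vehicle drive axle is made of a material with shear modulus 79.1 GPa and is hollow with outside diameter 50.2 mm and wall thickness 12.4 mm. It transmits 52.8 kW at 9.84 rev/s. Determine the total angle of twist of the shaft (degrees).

1.59°

ω = 2π·9.84 = 61.83 rad/s, so T = P/ω = 52.8×10³ / 61.83 = 854.0 N·m.
J = π(d_o⁴ − d_i⁴)/32 = π(0.0502⁴ − 0.0254⁴)/32 = 5.826×10^-7 m⁴.
θ = T·L/(G·J) = 854.0 × 1.50 / (79.1×10⁹ × 5.826×10^-7) = 0.02780 rad.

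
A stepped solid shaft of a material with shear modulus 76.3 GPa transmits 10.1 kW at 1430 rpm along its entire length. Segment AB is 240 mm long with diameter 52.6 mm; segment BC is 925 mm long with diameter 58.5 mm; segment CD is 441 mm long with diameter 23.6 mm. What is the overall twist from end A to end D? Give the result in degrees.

ω = 2π·1430/60 = 149.7 rad/s, so T = P/ω = 10.1×10³ / 149.7 = 67.45 N·m.
J_AB = π(0.0526)⁴/32 = 7.52×10^-7 m⁴; J_BC = π(0.0585)⁴/32 = 1.15×10^-6 m⁴; J_CD = π(0.0236)⁴/32 = 3.05×10^-8 m⁴.
θ = (T/G)·Σ L_i/J_i = (67.45/76.3×10⁹)·(0.240/7.52×10^-7 + 0.925/1.15×10^-6 + 0.441/3.05×10^-8) = 0.01379 rad.

0.790°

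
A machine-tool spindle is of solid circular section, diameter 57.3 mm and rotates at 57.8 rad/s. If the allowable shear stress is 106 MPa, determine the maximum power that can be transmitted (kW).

226 kW

J = πd⁴/32 = π(0.0573)⁴/32 = 1.058×10^-6 m⁴.
T_max = τ_allow·J/r = 1.06×10^8 × 1.058×10^-6 / 0.0286 = 3916 N·m.
ω = 57.8 rad/s, so P_max = T_max·ω = 2.263×10^5 W.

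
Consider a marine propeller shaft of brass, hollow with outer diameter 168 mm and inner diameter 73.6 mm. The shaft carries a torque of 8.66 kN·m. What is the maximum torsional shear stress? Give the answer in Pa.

J = π(d_o⁴ − d_i⁴)/32 = π(0.168⁴ − 0.0736⁴)/32 = 7.532×10^-5 m⁴.
τ_max = T·r/J = 8660 × 0.0840 / 7.532×10^-5 = 9.657×10^6 Pa.

9.66e6 Pa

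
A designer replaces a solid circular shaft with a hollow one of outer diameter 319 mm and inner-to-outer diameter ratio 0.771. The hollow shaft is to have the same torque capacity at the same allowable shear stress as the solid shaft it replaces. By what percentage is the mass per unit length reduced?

Equal τ_max and T ⇒ the solid shaft needs d_s³ = d_o³(1−k⁴), so d_s = 319·(1−0.771⁴)^(1/3) = 275.9 mm.
Area ratio A_h/A_s = d_o²(1−k²)/d_s² = (1−k²)/(1−k⁴)^(2/3) = 0.5423.
Mass saving = 1 − 0.5423 = 45.8 %.

45.8 %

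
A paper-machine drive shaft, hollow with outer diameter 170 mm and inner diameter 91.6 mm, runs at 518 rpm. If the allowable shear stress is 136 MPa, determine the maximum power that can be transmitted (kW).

J = π(d_o⁴ − d_i⁴)/32 = π(0.170⁴ − 0.0916⁴)/32 = 7.508×10^-5 m⁴.
T_max = τ_allow·J/r = 1.36×10^8 × 7.508×10^-5 / 0.0850 = 120100 N·m.
ω = 2π·518/60 = 54.24 rad/s, so P_max = T_max·ω = 6.517×10^6 W.

6520 kW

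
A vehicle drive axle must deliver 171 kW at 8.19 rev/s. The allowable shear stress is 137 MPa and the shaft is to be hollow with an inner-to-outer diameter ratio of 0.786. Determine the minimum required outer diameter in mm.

ω = 2π·8.19 = 51.46 rad/s, so T = P/ω = 171×10³ / 51.46 = 3323 N·m.
For a hollow shaft with d_i/d_o = 0.786: τ_max = 16T/(π d_o³ (1−k⁴)), so d_o = [16T/(π τ_allow (1−k⁴))]^(1/3) = [16·3323/(π·1.37×10^8·0.6183)]^(1/3) = 0.05846 m.

58.5 mm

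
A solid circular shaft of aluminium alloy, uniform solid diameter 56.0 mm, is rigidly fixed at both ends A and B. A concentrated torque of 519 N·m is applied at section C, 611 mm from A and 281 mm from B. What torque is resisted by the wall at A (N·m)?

With uniform GJ and both ends fixed, compatibility θ_AC = θ_CB gives T_A·a = T_B·b, together with T_A + T_B = T₀.
T_A = T₀·b/(a+b) = 519.0·281/892.0 = 163.5 N·m; T_B = 355.5 N·m.

163 N·m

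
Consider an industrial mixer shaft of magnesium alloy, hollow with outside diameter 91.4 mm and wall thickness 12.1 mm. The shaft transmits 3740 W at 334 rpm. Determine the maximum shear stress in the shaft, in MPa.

ω = 2π·334/60 = 34.98 rad/s, so T = P/ω = 3740 / 34.98 = 106.9 N·m.
J = π(d_o⁴ − d_i⁴)/32 = π(0.0914⁴ − 0.0672⁴)/32 = 4.849×10^-6 m⁴.
τ_max = T·r/J = 106.9 × 0.0457 / 4.849×10^-6 = 1.008×10^6 Pa.

1.01 MPa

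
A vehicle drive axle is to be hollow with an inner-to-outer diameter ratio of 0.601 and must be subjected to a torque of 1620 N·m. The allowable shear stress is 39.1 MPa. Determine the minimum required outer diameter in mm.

62.4 mm

For a hollow shaft with d_i/d_o = 0.601: τ_max = 16T/(π d_o³ (1−k⁴)), so d_o = [16T/(π τ_allow (1−k⁴))]^(1/3) = [16·1620/(π·3.91×10^7·0.8695)]^(1/3) = 0.06237 m.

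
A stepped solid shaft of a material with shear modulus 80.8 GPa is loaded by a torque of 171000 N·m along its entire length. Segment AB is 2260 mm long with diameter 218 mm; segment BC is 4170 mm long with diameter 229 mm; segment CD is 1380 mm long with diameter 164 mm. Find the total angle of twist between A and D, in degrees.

J_AB = π(0.218)⁴/32 = 2.22×10^-4 m⁴; J_BC = π(0.229)⁴/32 = 2.70×10^-4 m⁴; J_CD = π(0.164)⁴/32 = 7.10×10^-5 m⁴.
θ = (T/G)·Σ L_i/J_i = (171000/80.8×10⁹)·(2.26/2.22×10^-4 + 4.17/2.70×10^-4 + 1.38/7.10×10^-5) = 0.09538 rad.

5.46°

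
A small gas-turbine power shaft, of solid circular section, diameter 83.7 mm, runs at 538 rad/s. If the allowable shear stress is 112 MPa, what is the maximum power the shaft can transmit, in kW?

J = πd⁴/32 = π(0.0837)⁴/32 = 4.818×10^-6 m⁴.
T_max = τ_allow·J/r = 1.12×10^8 × 4.818×10^-6 / 0.0418 = 12900 N·m.
ω = 538 rad/s, so P_max = T_max·ω = 6.938×10^6 W.

6940 kW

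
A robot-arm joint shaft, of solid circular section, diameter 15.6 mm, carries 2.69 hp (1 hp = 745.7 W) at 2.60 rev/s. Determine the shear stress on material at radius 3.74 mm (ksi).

11.5 ksi

ω = 2π·2.60 = 16.34 rad/s, so T = P/ω = 2.69×745.7 / 16.34 = 122.8 N·m.
J = πd⁴/32 = π(0.0156)⁴/32 = 5.814×10^-9 m⁴.
Shear stress varies linearly with radius: τ = T·r/J = 122.8 × 0.00374 / 5.814×10^-9 = 7.898×10^7 Pa.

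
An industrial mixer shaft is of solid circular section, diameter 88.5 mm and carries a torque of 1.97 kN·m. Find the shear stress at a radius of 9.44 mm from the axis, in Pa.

J = πd⁴/32 = π(0.0885)⁴/32 = 6.022×10^-6 m⁴.
Shear stress varies linearly with radius: τ = T·r/J = 1970 × 0.00944 / 6.022×10^-6 = 3.088×10^6 Pa.

3.09e6 Pa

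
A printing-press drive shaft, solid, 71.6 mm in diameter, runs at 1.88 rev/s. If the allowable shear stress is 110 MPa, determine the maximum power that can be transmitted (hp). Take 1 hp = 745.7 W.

J = πd⁴/32 = π(0.0716)⁴/32 = 2.580×10^-6 m⁴.
T_max = τ_allow·J/r = 1.10×10^8 × 2.580×10^-6 / 0.0358 = 7928 N·m.
ω = 2π·1.88 = 11.81 rad/s, so P_max = T_max·ω = 9.365×10^4 W.

126 hp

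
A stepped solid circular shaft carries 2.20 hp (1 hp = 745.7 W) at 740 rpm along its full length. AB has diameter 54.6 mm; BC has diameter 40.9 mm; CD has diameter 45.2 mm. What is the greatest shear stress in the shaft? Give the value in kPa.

ω = 2π·740/60 = 77.49 rad/s, so T = P/ω = 2.20×745.7 / 77.49 = 21.17 N·m.
Under the same torque, τ_max = 16T/(πd³) is largest where d is smallest — segment BC (d = 40.9 mm).
τ_max = 16·21.17/(π·(0.0409)³) = 1.576×10^6 Pa.

1580 kPa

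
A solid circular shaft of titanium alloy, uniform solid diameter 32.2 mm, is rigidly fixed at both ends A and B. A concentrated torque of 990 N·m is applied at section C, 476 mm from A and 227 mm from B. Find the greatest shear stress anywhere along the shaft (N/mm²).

102 N/mm²

With uniform GJ and both ends fixed, compatibility θ_AC = θ_CB gives T_A·a = T_B·b, together with T_A + T_B = T₀.
T_A = T₀·b/(a+b) = 990.0·227/703.0 = 319.7 N·m; T_B = 670.3 N·m.
τ in each portion: τ_AC = 4.88×10^7 Pa, τ_CB = 1.02×10^8 Pa; maximum is in CB.
τ_max = T_CB·r/J = 670.3·0.0161/1.06×10^-7 = 1.023×10^8 Pa.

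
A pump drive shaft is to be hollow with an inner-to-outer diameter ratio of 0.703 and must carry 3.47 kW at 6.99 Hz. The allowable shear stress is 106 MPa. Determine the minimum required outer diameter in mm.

ω = 2π·6.99 = 43.92 rad/s, so T = P/ω = 3.47×10³ / 43.92 = 79.01 N·m.
For a hollow shaft with d_i/d_o = 0.703: τ_max = 16T/(π d_o³ (1−k⁴)), so d_o = [16T/(π τ_allow (1−k⁴))]^(1/3) = [16·79.01/(π·1.06×10^8·0.7558)]^(1/3) = 0.01713 m.

17.1 mm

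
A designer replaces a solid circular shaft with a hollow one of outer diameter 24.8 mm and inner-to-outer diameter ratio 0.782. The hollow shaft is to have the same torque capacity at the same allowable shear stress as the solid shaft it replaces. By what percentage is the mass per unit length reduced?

Equal τ_max and T ⇒ the solid shaft needs d_s³ = d_o³(1−k⁴), so d_s = 24.8·(1−0.782⁴)^(1/3) = 21.22 mm.
Area ratio A_h/A_s = d_o²(1−k²)/d_s² = (1−k²)/(1−k⁴)^(2/3) = 0.5308.
Mass saving = 1 − 0.5308 = 46.9 %.

46.9 %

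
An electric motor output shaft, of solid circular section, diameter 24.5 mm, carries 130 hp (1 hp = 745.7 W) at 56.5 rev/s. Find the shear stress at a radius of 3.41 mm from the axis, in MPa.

ω = 2π·56.5 = 355.0 rad/s, so T = P/ω = 130×745.7 / 355.0 = 273.1 N·m.
J = πd⁴/32 = π(0.0245)⁴/32 = 3.537×10^-8 m⁴.
Shear stress varies linearly with radius: τ = T·r/J = 273.1 × 0.00341 / 3.537×10^-8 = 2.633×10^7 Pa.

26.3 MPa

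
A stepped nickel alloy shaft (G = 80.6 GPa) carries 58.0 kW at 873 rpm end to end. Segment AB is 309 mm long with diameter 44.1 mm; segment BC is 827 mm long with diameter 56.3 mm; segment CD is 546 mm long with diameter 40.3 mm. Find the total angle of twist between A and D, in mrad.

ω = 2π·873/60 = 91.42 rad/s, so T = P/ω = 58.0×10³ / 91.42 = 634.4 N·m.
J_AB = π(0.0441)⁴/32 = 3.71×10^-7 m⁴; J_BC = π(0.0563)⁴/32 = 9.86×10^-7 m⁴; J_CD = π(0.0403)⁴/32 = 2.59×10^-7 m⁴.
θ = (T/G)·Σ L_i/J_i = (634.4/80.6×10⁹)·(0.309/3.71×10^-7 + 0.827/9.86×10^-7 + 0.546/2.59×10^-7) = 0.02975 rad.

29.7 mrad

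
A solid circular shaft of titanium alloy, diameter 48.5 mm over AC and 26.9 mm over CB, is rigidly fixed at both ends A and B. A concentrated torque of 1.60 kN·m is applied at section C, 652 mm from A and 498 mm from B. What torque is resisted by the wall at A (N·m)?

Compatibility: T_A·a/J_AC = T_B·b/J_CB with T_A + T_B = T₀.
J_AC = 5.43×10^-7 m⁴, J_CB = 5.14×10^-8 m⁴, so T_A = T₀·(J_AC/a)/((J_AC/a)+(J_CB/b)) = 1424 N·m, T_B = 176.4 N·m.

1420 N·m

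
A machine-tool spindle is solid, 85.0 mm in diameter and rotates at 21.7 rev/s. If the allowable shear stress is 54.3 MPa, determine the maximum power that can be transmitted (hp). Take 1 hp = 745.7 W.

1200 hp

J = πd⁴/32 = π(0.0850)⁴/32 = 5.125×10^-6 m⁴.
T_max = τ_allow·J/r = 5.43×10^7 × 5.125×10^-6 / 0.0425 = 6548 N·m.
ω = 2π·21.7 = 136.3 rad/s, so P_max = T_max·ω = 8.927×10^5 W.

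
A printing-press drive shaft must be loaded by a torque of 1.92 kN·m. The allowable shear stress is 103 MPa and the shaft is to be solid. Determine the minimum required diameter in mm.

For a solid shaft τ_max = 16T/(πd³), so d = (16T/(π τ_allow))^(1/3) = (16·1920/(π·1.03×10^8))^(1/3) = 0.04562 m.

45.6 mm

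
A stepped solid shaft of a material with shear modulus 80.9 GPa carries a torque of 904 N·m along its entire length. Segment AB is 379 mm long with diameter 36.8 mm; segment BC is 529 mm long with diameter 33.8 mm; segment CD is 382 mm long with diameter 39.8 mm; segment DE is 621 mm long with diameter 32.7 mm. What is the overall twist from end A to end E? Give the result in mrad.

149 mrad

J_AB = π(0.0368)⁴/32 = 1.80×10^-7 m⁴; J_BC = π(0.0338)⁴/32 = 1.28×10^-7 m⁴; J_CD = π(0.0398)⁴/32 = 2.46×10^-7 m⁴; J_DE = π(0.0327)⁴/32 = 1.12×10^-7 m⁴.
θ = (T/G)·Σ L_i/J_i = (904.0/80.9×10⁹)·(0.379/1.80×10^-7 + 0.529/1.28×10^-7 + 0.382/2.46×10^-7 + 0.621/1.12×10^-7) = 0.1488 rad.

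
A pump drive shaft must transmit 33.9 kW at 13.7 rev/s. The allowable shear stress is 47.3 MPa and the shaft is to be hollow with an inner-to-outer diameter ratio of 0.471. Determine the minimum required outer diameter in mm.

ω = 2π·13.7 = 86.08 rad/s, so T = P/ω = 33.9×10³ / 86.08 = 393.8 N·m.
For a hollow shaft with d_i/d_o = 0.471: τ_max = 16T/(π d_o³ (1−k⁴)), so d_o = [16T/(π τ_allow (1−k⁴))]^(1/3) = [16·393.8/(π·4.73×10^7·0.9508)]^(1/3) = 0.03546 m.

35.5 mm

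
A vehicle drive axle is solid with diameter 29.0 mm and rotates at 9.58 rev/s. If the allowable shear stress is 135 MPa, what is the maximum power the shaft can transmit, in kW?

J = πd⁴/32 = π(0.0290)⁴/32 = 6.944×10^-8 m⁴.
T_max = τ_allow·J/r = 1.35×10^8 × 6.944×10^-8 / 0.0145 = 646.5 N·m.
ω = 2π·9.58 = 60.19 rad/s, so P_max = T_max·ω = 3.891×10^4 W.

38.9 kW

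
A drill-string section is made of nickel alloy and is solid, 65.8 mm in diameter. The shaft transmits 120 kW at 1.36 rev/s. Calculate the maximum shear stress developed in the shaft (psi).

ω = 2π·1.36 = 8.545 rad/s, so T = P/ω = 120×10³ / 8.545 = 14040 N·m.
J = πd⁴/32 = π(0.0658)⁴/32 = 1.840×10^-6 m⁴.
τ_max = T·r/J = 14040 × 0.0329 / 1.840×10^-6 = 2.510×10^8 Pa.

36400 psi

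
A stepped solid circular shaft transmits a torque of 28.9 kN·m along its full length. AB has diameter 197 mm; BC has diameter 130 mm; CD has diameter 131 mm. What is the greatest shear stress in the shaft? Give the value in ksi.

9.72 ksi

Under the same torque, τ_max = 16T/(πd³) is largest where d is smallest — segment BC (d = 130 mm).
τ_max = 16·28900/(π·(0.130)³) = 6.699×10^7 Pa.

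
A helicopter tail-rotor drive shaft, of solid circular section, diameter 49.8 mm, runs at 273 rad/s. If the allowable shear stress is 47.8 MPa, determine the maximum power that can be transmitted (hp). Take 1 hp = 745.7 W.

424 hp

J = πd⁴/32 = π(0.0498)⁴/32 = 6.038×10^-7 m⁴.
T_max = τ_allow·J/r = 4.78×10^7 × 6.038×10^-7 / 0.0249 = 1159 N·m.
ω = 273 rad/s, so P_max = T_max·ω = 3.165×10^5 W.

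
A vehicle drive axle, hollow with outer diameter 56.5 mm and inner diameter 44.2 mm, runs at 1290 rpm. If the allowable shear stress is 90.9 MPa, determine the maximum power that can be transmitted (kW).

272 kW

J = π(d_o⁴ − d_i⁴)/32 = π(0.0565⁴ − 0.0442⁴)/32 = 6.257×10^-7 m⁴.
T_max = τ_allow·J/r = 9.09×10^7 × 6.257×10^-7 / 0.0283 = 2013 N·m.
ω = 2π·1290/60 = 135.1 rad/s, so P_max = T_max·ω = 2.720×10^5 W.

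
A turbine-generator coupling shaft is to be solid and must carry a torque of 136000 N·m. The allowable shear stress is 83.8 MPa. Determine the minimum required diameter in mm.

202 mm

For a solid shaft τ_max = 16T/(πd³), so d = (16T/(π τ_allow))^(1/3) = (16·136000/(π·8.38×10^7))^(1/3) = 0.2022 m.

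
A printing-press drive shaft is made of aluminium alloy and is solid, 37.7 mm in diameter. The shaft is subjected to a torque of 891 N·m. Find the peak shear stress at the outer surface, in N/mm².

84.7 N/mm²

J = πd⁴/32 = π(0.0377)⁴/32 = 1.983×10^-7 m⁴.
τ_max = T·r/J = 891.0 × 0.0189 / 1.983×10^-7 = 8.469×10^7 Pa.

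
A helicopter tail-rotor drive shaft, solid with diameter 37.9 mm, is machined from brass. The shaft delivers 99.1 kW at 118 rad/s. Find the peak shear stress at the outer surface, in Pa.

ω = 118 rad/s, so T = P/ω = 99.1×10³ / 118.0 = 839.8 N·m.
J = πd⁴/32 = π(0.0379)⁴/32 = 2.026×10^-7 m⁴.
τ_max = T·r/J = 839.8 × 0.0189 / 2.026×10^-7 = 7.857×10^7 Pa.

7.86e7 Pa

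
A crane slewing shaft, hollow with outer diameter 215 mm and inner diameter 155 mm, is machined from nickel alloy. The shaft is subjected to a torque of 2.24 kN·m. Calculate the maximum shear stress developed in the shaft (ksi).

0.228 ksi

J = π(d_o⁴ − d_i⁴)/32 = π(0.215⁴ − 0.155⁴)/32 = 1.531×10^-4 m⁴.
τ_max = T·r/J = 2240 × 0.107 / 1.531×10^-4 = 1.573×10^6 Pa.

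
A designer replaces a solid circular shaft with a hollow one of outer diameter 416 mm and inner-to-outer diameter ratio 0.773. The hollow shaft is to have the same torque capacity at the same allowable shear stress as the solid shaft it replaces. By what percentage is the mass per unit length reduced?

Equal τ_max and T ⇒ the solid shaft needs d_s³ = d_o³(1−k⁴), so d_s = 416·(1−0.773⁴)^(1/3) = 359.0 mm.
Area ratio A_h/A_s = d_o²(1−k²)/d_s² = (1−k²)/(1−k⁴)^(2/3) = 0.5403.
Mass saving = 1 − 0.5403 = 46.0 %.

46.0 %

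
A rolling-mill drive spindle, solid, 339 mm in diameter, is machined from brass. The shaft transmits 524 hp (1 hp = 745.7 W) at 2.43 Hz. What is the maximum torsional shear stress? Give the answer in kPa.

3350 kPa

ω = 2π·2.43 = 15.27 rad/s, so T = P/ω = 524×745.7 / 15.27 = 25590 N·m.
J = πd⁴/32 = π(0.339)⁴/32 = 1.297×10^-3 m⁴.
τ_max = T·r/J = 25590 × 0.170 / 1.297×10^-3 = 3.346×10^6 Pa.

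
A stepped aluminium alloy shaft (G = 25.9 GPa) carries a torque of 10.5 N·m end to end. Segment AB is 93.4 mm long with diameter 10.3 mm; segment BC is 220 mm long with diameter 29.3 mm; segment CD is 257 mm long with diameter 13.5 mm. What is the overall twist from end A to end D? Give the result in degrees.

3.86°

J_AB = π(0.0103)⁴/32 = 1.10×10^-9 m⁴; J_BC = π(0.0293)⁴/32 = 7.24×10^-8 m⁴; J_CD = π(0.0135)⁴/32 = 3.26×10^-9 m⁴.
θ = (T/G)·Σ L_i/J_i = (10.50/25.9×10⁹)·(0.0934/1.10×10^-9 + 0.220/7.24×10^-8 + 0.257/3.26×10^-9) = 0.06745 rad.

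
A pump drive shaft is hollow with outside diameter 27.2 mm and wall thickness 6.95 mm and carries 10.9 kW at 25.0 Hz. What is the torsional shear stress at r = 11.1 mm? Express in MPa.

ω = 2π·25.0 = 157.1 rad/s, so T = P/ω = 10.9×10³ / 157.1 = 69.39 N·m.
J = π(d_o⁴ − d_i⁴)/32 = π(0.0272⁴ − 0.0133⁴)/32 = 5.067×10^-8 m⁴.
Shear stress varies linearly with radius: τ = T·r/J = 69.39 × 0.0111 / 5.067×10^-8 = 1.520×10^7 Pa.

15.2 MPa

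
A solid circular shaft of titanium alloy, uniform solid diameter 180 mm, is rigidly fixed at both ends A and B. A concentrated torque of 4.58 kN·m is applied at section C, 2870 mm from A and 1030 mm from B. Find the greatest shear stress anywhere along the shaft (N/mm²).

2.94 N/mm²

With uniform GJ and both ends fixed, compatibility θ_AC = θ_CB gives T_A·a = T_B·b, together with T_A + T_B = T₀.
T_A = T₀·b/(a+b) = 4580·1030/3900 = 1210 N·m; T_B = 3370 N·m.
τ in each portion: τ_AC = 1.06×10^6 Pa, τ_CB = 2.94×10^6 Pa; maximum is in CB.
τ_max = T_CB·r/J = 3370·0.0900/1.03×10^-4 = 2.943×10^6 Pa.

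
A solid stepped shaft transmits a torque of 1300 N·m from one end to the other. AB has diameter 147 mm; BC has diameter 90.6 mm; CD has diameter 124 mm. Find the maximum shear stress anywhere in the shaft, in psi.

1290 psi

Under the same torque, τ_max = 16T/(πd³) is largest where d is smallest — segment BC (d = 90.6 mm).
τ_max = 16·1300/(π·(0.0906)³) = 8.903×10^6 Pa.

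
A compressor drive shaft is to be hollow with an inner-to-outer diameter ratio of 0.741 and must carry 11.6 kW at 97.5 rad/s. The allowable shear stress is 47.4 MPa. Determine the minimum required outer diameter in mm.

26.4 mm

ω = 97.5 rad/s, so T = P/ω = 11.6×10³ / 97.50 = 119.0 N·m.
For a hollow shaft with d_i/d_o = 0.741: τ_max = 16T/(π d_o³ (1−k⁴)), so d_o = [16T/(π τ_allow (1−k⁴))]^(1/3) = [16·119.0/(π·4.74×10^7·0.6985)]^(1/3) = 0.02635 m.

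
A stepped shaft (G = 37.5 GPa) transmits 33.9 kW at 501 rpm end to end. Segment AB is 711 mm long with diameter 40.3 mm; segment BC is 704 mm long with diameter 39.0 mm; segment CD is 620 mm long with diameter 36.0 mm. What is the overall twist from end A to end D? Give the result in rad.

ω = 2π·501/60 = 52.46 rad/s, so T = P/ω = 33.9×10³ / 52.46 = 646.2 N·m.
J_AB = π(0.0403)⁴/32 = 2.59×10^-7 m⁴; J_BC = π(0.0390)⁴/32 = 2.27×10^-7 m⁴; J_CD = π(0.0360)⁴/32 = 1.65×10^-7 m⁴.
θ = (T/G)·Σ L_i/J_i = (646.2/37.5×10⁹)·(0.711/2.59×10^-7 + 0.704/2.27×10^-7 + 0.620/1.65×10^-7) = 0.1655 rad.

0.166 rad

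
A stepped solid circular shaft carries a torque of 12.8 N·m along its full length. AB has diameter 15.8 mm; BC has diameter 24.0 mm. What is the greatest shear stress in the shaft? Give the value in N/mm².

16.5 N/mm²

Under the same torque, τ_max = 16T/(πd³) is largest where d is smallest — segment AB (d = 15.8 mm).
τ_max = 16·12.80/(π·(0.0158)³) = 1.653×10^7 Pa.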